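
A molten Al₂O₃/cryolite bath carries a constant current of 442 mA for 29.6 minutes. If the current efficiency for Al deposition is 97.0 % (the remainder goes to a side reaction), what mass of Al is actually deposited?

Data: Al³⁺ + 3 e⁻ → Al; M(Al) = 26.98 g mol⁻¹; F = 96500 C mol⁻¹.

Q = I·t = 0.4420 × 1776.0 = 785.0 C.
n(e⁻) = 785.0/96500 = 0.008135 mol; theoretically n(Al) = 0.008135/3 = 0.002712 mol, m_theo = 0.07316 g.
At 97.0 % efficiency, m_actual = 0.970 × 0.07316 = 0.0710 g.

0.0710 g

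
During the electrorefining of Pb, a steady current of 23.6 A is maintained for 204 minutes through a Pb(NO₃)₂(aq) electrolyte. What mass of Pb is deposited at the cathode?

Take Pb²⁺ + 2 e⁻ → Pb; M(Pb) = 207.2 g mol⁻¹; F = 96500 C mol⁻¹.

310 g

Q = I·t = 23.60 A × 12240 s = 288900 C.
n(e⁻) = Q/F = 288900 / 96500 = 2.993 mol.
Pb²⁺ + 2 e⁻ → Pb, so n(Pb) = n(e⁻)/2 = 1.497 mol.
m = n·M = 1.497 × 207.2 = 310 g.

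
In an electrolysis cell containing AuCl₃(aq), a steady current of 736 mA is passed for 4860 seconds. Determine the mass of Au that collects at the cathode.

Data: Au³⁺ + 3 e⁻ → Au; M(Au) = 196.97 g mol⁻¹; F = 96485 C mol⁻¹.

Q = I·t = 0.7360 A × 4860.0 s = 3577 C.
n(e⁻) = Q/F = 3577 / 96485 = 0.03707 mol.
Au³⁺ + 3 e⁻ → Au, so n(Au) = n(e⁻)/3 = 0.01236 mol.
m = n·M = 0.01236 × 196.97 = 2.43 g.

2.43 g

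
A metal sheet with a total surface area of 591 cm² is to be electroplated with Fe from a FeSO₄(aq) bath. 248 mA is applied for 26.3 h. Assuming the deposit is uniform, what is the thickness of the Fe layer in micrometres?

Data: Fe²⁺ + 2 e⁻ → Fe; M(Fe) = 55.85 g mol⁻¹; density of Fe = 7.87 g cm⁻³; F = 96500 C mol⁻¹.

14.6 μm

Q = I·t = 0.2480 × 94680 = 23480 C; n(e⁻) = 0.2433 mol.
n(Fe) = n(e⁻)/2 = 0.1217 mol, so m = 0.1217 × 55.85 = 6.795 g.
Volume = m/ρ = 6.795 / 7.87 = 0.8634 cm³.
Thickness = V/A = 0.8634 / 591 = 0.00146 cm = 14.6 μm.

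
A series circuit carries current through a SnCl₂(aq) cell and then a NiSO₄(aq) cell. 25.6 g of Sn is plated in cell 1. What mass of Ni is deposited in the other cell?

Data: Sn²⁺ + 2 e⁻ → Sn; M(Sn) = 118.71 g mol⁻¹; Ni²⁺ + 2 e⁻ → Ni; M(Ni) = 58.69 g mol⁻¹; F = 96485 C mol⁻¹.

n(Sn) = 25.6 / 118.71 = 0.2157 mol.
Since Sn²⁺ + 2 e⁻ → Sn, n(e⁻) passed = 2 × 0.2157 = 0.4313 mol.
Cells in series carry the same charge, so the same 0.4313 mol of electrons passes through cell 2.
Ni²⁺ + 2 e⁻ → Ni, so n(Ni) = 0.4313 / 2 = 0.2157 mol.
m(Ni) = 0.2157 × 58.69 = 12.7 g.

12.7 g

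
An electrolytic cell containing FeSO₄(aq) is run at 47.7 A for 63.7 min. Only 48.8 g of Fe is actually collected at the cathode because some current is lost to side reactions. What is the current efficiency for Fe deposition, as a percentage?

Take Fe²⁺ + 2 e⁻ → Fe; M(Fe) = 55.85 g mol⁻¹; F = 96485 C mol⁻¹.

Q = I·t = 47.70 × 3822.0 = 182300 C; n(e⁻) = 182300/96485 = 1.890 mol.
Theoretical n(Fe) = n(e⁻)/2 = 0.9448 mol, i.e. m_theo = 0.9448 × 55.85 = 52.76 g.
Efficiency = m_actual / m_theo = 48.8 / 52.76 = 92.5 %.

92.5 %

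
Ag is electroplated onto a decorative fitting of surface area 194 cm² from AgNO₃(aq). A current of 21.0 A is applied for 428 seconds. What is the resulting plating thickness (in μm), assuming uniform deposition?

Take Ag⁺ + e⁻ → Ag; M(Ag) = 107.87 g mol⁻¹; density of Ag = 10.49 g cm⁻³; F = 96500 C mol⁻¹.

Q = I·t = 21.00 × 428.00 = 8988 C; n(e⁻) = 0.09314 mol.
n(Ag) = n(e⁻)/1 = 0.09314 mol, so m = 0.09314 × 107.87 = 10.05 g.
Volume = m/ρ = 10.05 / 10.49 = 0.9578 cm³.
Thickness = V/A = 0.9578 / 194 = 0.00494 cm = 49.4 μm.

49.4 μm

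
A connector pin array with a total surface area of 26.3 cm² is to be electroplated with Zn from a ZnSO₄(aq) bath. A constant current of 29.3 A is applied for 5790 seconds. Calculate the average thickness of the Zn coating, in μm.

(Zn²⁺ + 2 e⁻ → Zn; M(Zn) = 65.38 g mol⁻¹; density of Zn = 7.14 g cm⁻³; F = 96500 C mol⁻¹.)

Q = I·t = 29.30 × 5790.0 = 169600 C; n(e⁻) = 1.758 mol.
n(Zn) = n(e⁻)/2 = 0.8790 mol, so m = 0.8790 × 65.38 = 57.47 g.
Volume = m/ρ = 57.47 / 7.14 = 8.049 cm³.
Thickness = V/A = 8.049 / 26.3 = 0.306 cm = 3060 μm.

3060 μm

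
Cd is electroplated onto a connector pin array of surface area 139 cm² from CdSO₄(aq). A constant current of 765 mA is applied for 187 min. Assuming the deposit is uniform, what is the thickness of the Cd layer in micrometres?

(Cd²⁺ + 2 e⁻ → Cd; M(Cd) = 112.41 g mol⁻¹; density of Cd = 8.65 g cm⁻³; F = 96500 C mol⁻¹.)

41.6 μm

Q = I·t = 0.7650 × 11220 = 8583 C; n(e⁻) = 0.08895 mol.
n(Cd) = n(e⁻)/2 = 0.04447 mol, so m = 0.04447 × 112.41 = 4.999 g.
Volume = m/ρ = 4.999 / 8.65 = 0.5779 cm³.
Thickness = V/A = 0.5779 / 139 = 0.00416 cm = 41.6 μm.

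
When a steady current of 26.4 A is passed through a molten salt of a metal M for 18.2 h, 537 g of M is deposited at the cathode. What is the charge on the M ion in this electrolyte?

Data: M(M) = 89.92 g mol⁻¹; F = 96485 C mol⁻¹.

+3

Q = I·t = 26.40 A × 65520 s = 1730000 C, so n(e⁻) = 1730000/96485 = 17.93 mol.
n(M) deposited = 537 / 89.92 = 5.972 mol.
Electrons per atom = n(e⁻)/n(M) = 17.93 / 5.972 = 3.00 ≈ 3, so the ion is M³⁺.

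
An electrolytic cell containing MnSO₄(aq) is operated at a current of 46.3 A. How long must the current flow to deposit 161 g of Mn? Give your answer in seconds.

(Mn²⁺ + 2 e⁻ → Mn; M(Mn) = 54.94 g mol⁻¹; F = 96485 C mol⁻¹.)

12200 s

n(Mn) = m/M = 161 / 54.94 = 2.930 mol.
Each Mn atom requires 2 electrons, so n(e⁻) = 2 × 2.930 = 5.861 mol.
Q = n(e⁻)·F = 5.861 × 96485 = 565500 C.
t = Q/I = 565500 / 46.30 A = 12210 s.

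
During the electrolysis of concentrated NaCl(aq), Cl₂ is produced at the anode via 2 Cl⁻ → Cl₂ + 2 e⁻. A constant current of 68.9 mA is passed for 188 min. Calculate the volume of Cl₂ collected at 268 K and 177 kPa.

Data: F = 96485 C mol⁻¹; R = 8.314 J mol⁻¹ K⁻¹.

0.0507 L

Q = I·t = 0.06890 A × 11280 s = 777.2 C.
n(e⁻) = Q/F = 777.2 / 96485 = 0.008055 mol.
2 electrons are transferred per Cl₂ molecule, so n(Cl₂) = 0.008055 / 2 = 0.004028 mol.
V = nRT/P = (0.004028 × 8.314 × 268) / (177 × 10³ Pa) = 5.07 × 10⁻⁵ m³ = 0.0507 L.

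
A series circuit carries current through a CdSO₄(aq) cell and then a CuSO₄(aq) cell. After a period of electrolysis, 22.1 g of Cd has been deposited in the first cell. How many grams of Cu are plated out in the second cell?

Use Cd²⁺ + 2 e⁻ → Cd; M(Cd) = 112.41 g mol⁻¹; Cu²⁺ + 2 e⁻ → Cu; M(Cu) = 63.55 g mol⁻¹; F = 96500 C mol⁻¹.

12.5 g

n(Cd) = 22.1 / 112.41 = 0.1966 mol.
Since Cd²⁺ + 2 e⁻ → Cd, n(e⁻) passed = 2 × 0.1966 = 0.3932 mol.
Cells in series carry the same charge, so the same 0.3932 mol of electrons passes through cell 2.
Cu²⁺ + 2 e⁻ → Cu, so n(Cu) = 0.3932 / 2 = 0.1966 mol.
m(Cu) = 0.1966 × 63.55 = 12.5 g.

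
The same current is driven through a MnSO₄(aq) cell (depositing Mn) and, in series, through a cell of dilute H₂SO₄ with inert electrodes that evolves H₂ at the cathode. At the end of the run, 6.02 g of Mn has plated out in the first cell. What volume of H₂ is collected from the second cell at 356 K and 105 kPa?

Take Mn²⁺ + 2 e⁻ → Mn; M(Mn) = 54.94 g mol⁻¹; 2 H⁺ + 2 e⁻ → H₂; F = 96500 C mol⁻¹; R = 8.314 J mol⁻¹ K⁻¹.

3.09 L

n(Mn) = 6.02 / 54.94 = 0.1096 mol, so n(e⁻) = 2 × 0.1096 = 0.2191 mol.
The cells are in series, so the same 0.2191 mol of electrons passes through the second cell.
2 H⁺ + 2 e⁻ → H₂ — 2 mol e⁻ per mol H₂, so n(H₂) = 0.2191/2 = 0.1096 mol.
V = nRT/P = (0.1096 × 8.314 × 356) / (105 × 10³) = 0.00309 m³ = 3.09 L.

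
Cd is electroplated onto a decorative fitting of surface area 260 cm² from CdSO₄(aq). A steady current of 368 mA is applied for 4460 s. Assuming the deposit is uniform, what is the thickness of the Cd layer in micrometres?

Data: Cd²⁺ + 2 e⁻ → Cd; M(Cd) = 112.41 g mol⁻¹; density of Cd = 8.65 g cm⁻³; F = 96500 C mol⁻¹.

Q = I·t = 0.3680 × 4460.0 = 1641 C; n(e⁻) = 0.01701 mol.
n(Cd) = n(e⁻)/2 = 0.008504 mol, so m = 0.008504 × 112.41 = 0.9559 g.
Volume = m/ρ = 0.9559 / 8.65 = 0.1105 cm³.
Thickness = V/A = 0.1105 / 260 = 4.25 × 10⁻⁴ cm = 4.25 μm.

4.25 μm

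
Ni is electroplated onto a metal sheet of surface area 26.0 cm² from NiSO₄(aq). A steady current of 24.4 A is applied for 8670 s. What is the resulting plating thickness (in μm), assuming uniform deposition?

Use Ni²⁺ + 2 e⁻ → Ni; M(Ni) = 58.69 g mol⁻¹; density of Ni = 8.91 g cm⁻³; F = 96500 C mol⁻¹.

2780 μm

Q = I·t = 24.40 × 8670.0 = 211500 C; n(e⁻) = 2.192 mol.
n(Ni) = n(e⁻)/2 = 1.096 mol, so m = 1.096 × 58.69 = 64.33 g.
Volume = m/ρ = 64.33 / 8.91 = 7.220 cm³.
Thickness = V/A = 7.220 / 26.0 = 0.278 cm = 2780 μm.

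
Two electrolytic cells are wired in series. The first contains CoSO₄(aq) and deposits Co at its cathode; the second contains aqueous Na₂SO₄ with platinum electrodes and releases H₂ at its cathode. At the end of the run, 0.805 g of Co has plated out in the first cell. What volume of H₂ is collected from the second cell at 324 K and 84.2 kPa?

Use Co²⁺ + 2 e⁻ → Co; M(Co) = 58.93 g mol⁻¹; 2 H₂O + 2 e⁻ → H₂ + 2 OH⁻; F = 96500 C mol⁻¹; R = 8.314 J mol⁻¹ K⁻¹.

0.437 L

n(Co) = 0.805 / 58.93 = 0.01366 mol, so n(e⁻) = 2 × 0.01366 = 0.02732 mol.
The cells are in series, so the same 0.02732 mol of electrons passes through the second cell.
2 H₂O + 2 e⁻ → H₂ + 2 OH⁻ — 2 mol e⁻ per mol H₂, so n(H₂) = 0.02732/2 = 0.01366 mol.
V = nRT/P = (0.01366 × 8.314 × 324) / (84.2 × 10³) = 4.37 × 10⁻⁴ m³ = 0.437 L.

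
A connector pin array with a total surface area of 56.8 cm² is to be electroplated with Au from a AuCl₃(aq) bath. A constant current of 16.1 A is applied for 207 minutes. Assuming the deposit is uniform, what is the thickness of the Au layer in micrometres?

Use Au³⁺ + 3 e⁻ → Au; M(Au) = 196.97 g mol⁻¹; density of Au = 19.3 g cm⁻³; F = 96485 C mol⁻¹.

Q = I·t = 16.10 × 12420 = 200000 C; n(e⁻) = 2.072 mol.
n(Au) = n(e⁻)/3 = 0.6908 mol, so m = 0.6908 × 196.97 = 136.1 g.
Volume = m/ρ = 136.1 / 19.3 = 7.050 cm³.
Thickness = V/A = 7.050 / 56.8 = 0.124 cm = 1240 μm.

1240 μm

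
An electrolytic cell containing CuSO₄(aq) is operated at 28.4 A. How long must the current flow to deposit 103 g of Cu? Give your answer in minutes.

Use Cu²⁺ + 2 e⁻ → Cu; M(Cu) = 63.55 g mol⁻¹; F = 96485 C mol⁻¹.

n(Cu) = m/M = 103 / 63.55 = 1.621 mol.
Each Cu atom requires 2 electrons, so n(e⁻) = 2 × 1.621 = 3.242 mol.
Q = n(e⁻)·F = 3.242 × 96485 = 312800 C.
t = Q/I = 312800 / 28.40 A = 11010 s = 184 min.

184 min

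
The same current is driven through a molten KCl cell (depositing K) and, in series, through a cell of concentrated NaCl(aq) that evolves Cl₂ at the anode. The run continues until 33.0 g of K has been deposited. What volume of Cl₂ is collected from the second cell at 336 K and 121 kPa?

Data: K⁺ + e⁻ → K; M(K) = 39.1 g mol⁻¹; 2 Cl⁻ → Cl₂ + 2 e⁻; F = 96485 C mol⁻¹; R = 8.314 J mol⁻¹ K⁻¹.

n(K) = 33.0 / 39.1 = 0.8440 mol, so n(e⁻) = 1 × 0.8440 = 0.8440 mol.
The cells are in series, so the same 0.8440 mol of electrons passes through the second cell.
2 Cl⁻ → Cl₂ + 2 e⁻ — 2 mol e⁻ per mol Cl₂, so n(Cl₂) = 0.8440/2 = 0.4220 mol.
V = nRT/P = (0.4220 × 8.314 × 336) / (121 × 10³) = 0.00974 m³ = 9.74 L.

9.74 L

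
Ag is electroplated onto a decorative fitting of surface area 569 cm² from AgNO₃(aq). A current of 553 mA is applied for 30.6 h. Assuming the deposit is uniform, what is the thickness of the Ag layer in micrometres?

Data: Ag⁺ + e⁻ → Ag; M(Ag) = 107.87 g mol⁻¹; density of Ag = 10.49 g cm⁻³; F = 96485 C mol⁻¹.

Q = I·t = 0.5530 × 110160 = 60920 C; n(e⁻) = 0.6314 mol.
n(Ag) = n(e⁻)/1 = 0.6314 mol, so m = 0.6314 × 107.87 = 68.11 g.
Volume = m/ρ = 68.11 / 10.49 = 6.493 cm³.
Thickness = V/A = 6.493 / 569 = 0.0114 cm = 114 μm.

114 μm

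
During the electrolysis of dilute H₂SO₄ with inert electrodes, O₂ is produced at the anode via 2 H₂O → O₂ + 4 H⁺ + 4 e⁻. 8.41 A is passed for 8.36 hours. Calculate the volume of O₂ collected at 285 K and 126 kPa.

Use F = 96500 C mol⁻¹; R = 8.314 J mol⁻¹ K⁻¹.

12.3 L

Q = I·t = 8.410 A × 30096 s = 253100 C.
n(e⁻) = Q/F = 253100 / 96500 = 2.623 mol.
4 electrons are transferred per O₂ molecule, so n(O₂) = 2.623 / 4 = 0.6557 mol.
V = nRT/P = (0.6557 × 8.314 × 285) / (126 × 10³ Pa) = 0.0123 m³ = 12.3 L.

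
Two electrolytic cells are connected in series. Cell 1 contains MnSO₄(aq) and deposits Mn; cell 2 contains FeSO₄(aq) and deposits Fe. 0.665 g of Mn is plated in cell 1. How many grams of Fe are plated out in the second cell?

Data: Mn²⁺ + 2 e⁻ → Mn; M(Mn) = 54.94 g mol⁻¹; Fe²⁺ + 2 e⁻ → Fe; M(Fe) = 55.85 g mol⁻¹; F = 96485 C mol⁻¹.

n(Mn) = 0.665 / 54.94 = 0.01210 mol.
Since Mn²⁺ + 2 e⁻ → Mn, n(e⁻) passed = 2 × 0.01210 = 0.02421 mol.
Cells in series carry the same charge, so the same 0.02421 mol of electrons passes through cell 2.
Fe²⁺ + 2 e⁻ → Fe, so n(Fe) = 0.02421 / 2 = 0.01210 mol.
m(Fe) = 0.01210 × 55.85 = 0.676 g.

0.676 g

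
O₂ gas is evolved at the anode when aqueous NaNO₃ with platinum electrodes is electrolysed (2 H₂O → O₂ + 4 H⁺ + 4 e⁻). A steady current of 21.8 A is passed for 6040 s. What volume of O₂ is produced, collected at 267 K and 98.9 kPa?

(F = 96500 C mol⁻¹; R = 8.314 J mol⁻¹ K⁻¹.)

7.66 L

Q = I·t = 21.80 A × 6040.0 s = 131700 C.
n(e⁻) = Q/F = 131700 / 96500 = 1.364 mol.
4 electrons are transferred per O₂ molecule, so n(O₂) = 1.364 / 4 = 0.3411 mol.
V = nRT/P = (0.3411 × 8.314 × 267) / (98.9 × 10³ Pa) = 0.00766 m³ = 7.66 L.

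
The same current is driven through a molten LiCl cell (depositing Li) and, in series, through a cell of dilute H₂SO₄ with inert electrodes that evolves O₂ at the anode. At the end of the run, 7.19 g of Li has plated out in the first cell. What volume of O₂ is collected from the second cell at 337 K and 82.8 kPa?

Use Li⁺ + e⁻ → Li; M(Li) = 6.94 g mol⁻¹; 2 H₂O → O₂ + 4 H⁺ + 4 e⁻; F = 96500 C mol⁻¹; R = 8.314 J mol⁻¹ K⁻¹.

8.76 L

n(Li) = 7.19 / 6.94 = 1.036 mol, so n(e⁻) = 1 × 1.036 = 1.036 mol.
The cells are in series, so the same 1.036 mol of electrons passes through the second cell.
2 H₂O → O₂ + 4 H⁺ + 4 e⁻ — 4 mol e⁻ per mol O₂, so n(O₂) = 1.036/4 = 0.2590 mol.
V = nRT/P = (0.2590 × 8.314 × 337) / (82.8 × 10³) = 0.00876 m³ = 8.76 L.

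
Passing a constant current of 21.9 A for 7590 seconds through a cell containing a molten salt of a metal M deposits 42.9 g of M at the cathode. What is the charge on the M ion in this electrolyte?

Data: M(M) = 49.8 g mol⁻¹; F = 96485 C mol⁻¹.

Q = I·t = 21.90 A × 7590.0 s = 166200 C, so n(e⁻) = 166200/96485 = 1.723 mol.
n(M) deposited = 42.9 / 49.8 = 0.8614 mol.
Electrons per atom = n(e⁻)/n(M) = 1.723 / 0.8614 = 2.00 ≈ 2, so the ion is M²⁺.

+2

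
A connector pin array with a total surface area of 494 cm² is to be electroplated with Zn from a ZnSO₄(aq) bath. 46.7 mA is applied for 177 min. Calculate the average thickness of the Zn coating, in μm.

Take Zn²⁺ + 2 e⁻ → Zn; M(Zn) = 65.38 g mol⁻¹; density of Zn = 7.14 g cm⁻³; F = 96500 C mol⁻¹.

Q = I·t = 0.04670 × 10620 = 496.0 C; n(e⁻) = 0.005139 mol.
n(Zn) = n(e⁻)/2 = 0.002570 mol, so m = 0.002570 × 65.38 = 0.1680 g.
Volume = m/ρ = 0.1680 / 7.14 = 0.02353 cm³.
Thickness = V/A = 0.02353 / 494 = 4.76 × 10⁻⁵ cm = 0.476 μm.

0.476 μm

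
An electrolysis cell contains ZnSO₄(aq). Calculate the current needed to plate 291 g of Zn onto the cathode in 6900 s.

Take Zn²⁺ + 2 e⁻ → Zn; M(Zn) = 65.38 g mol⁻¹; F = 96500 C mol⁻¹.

124 A

n(Zn) = 291 / 65.38 = 4.451 mol.
n(e⁻) = 2 × 4.451 = 8.902 mol.
Q = n(e⁻)·F = 8.902 × 96500 = 859000 C.
I = Q/t = 859000 / 6900.0 s = 124 A.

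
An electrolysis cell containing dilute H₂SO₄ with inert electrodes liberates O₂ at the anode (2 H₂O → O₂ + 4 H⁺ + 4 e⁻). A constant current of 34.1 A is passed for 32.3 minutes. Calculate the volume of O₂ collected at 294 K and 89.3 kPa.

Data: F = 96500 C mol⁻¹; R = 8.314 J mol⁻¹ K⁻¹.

4.69 L

Q = I·t = 34.10 A × 1938.0 s = 66090 C.
n(e⁻) = Q/F = 66090 / 96500 = 0.6848 mol.
4 electrons are transferred per O₂ molecule, so n(O₂) = 0.6848 / 4 = 0.1712 mol.
V = nRT/P = (0.1712 × 8.314 × 294) / (89.3 × 10³ Pa) = 0.00469 m³ = 4.69 L.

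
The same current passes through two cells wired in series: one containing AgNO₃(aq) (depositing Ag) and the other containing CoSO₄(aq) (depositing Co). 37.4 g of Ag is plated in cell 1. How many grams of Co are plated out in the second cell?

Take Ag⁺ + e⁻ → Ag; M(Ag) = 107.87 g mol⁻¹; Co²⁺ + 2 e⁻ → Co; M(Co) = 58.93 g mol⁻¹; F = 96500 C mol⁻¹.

10.2 g

n(Ag) = 37.4 / 107.87 = 0.3467 mol.
Since Ag⁺ + e⁻ → Ag, n(e⁻) passed = 1 × 0.3467 = 0.3467 mol.
Cells in series carry the same charge, so the same 0.3467 mol of electrons passes through cell 2.
Co²⁺ + 2 e⁻ → Co, so n(Co) = 0.3467 / 2 = 0.1734 mol.
m(Co) = 0.1734 × 58.93 = 10.2 g.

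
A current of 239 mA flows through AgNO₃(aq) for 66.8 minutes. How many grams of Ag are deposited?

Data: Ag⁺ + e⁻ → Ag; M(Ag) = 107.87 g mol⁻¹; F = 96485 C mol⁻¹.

1.07 g

Q = I·t = 0.2390 A × 4008.0 s = 957.9 C.
n(e⁻) = Q/F = 957.9 / 96485 = 0.009928 mol.
Ag⁺ + e⁻ → Ag, so n(Ag) = n(e⁻)/1 = 0.009928 mol.
m = n·M = 0.009928 × 107.87 = 1.07 g.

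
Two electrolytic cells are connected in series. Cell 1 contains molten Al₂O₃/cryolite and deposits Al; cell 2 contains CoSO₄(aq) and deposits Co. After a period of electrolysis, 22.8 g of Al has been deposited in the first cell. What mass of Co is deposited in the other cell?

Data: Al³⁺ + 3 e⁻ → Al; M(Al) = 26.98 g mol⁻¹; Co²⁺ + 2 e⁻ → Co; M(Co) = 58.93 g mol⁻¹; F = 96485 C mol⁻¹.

n(Al) = 22.8 / 26.98 = 0.8451 mol.
Since Al³⁺ + 3 e⁻ → Al, n(e⁻) passed = 3 × 0.8451 = 2.535 mol.
Cells in series carry the same charge, so the same 2.535 mol of electrons passes through cell 2.
Co²⁺ + 2 e⁻ → Co, so n(Co) = 2.535 / 2 = 1.268 mol.
m(Co) = 1.268 × 58.93 = 74.7 g.

74.7 g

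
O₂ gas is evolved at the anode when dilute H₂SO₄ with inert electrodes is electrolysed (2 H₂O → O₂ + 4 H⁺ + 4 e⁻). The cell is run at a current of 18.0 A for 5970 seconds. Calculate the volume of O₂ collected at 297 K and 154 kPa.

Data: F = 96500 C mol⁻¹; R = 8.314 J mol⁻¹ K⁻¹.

Q = I·t = 18.00 A × 5970.0 s = 107500 C.
n(e⁻) = Q/F = 107500 / 96500 = 1.114 mol.
4 electrons are transferred per O₂ molecule, so n(O₂) = 1.114 / 4 = 0.2784 mol.
V = nRT/P = (0.2784 × 8.314 × 297) / (154 × 10³ Pa) = 0.00446 m³ = 4.46 L.

4.46 L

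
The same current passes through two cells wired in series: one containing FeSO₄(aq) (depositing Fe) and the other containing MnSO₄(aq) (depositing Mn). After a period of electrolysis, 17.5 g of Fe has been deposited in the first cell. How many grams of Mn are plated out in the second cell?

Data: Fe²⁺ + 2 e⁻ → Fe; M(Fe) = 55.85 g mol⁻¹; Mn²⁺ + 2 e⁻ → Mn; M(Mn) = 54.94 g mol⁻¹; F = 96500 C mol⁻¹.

17.2 g

n(Fe) = 17.5 / 55.85 = 0.3133 mol.
Since Fe²⁺ + 2 e⁻ → Fe, n(e⁻) passed = 2 × 0.3133 = 0.6267 mol.
Cells in series carry the same charge, so the same 0.6267 mol of electrons passes through cell 2.
Mn²⁺ + 2 e⁻ → Mn, so n(Mn) = 0.6267 / 2 = 0.3133 mol.
m(Mn) = 0.3133 × 54.94 = 17.2 g.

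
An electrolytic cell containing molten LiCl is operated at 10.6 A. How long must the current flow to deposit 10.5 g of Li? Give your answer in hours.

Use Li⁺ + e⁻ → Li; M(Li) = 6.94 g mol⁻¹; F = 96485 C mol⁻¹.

3.83 h

n(Li) = m/M = 10.5 / 6.94 = 1.513 mol.
Each Li atom requires 1 electron, so n(e⁻) = 1 × 1.513 = 1.513 mol.
Q = n(e⁻)·F = 1.513 × 96485 = 146000 C.
t = Q/I = 146000 / 10.60 A = 13770 s = 3.83 h.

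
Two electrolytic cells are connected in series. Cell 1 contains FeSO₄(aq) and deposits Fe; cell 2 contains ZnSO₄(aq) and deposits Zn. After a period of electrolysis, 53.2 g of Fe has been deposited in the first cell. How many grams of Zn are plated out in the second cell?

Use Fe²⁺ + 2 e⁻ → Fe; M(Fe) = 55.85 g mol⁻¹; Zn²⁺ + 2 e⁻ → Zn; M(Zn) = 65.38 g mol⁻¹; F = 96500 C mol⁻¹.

62.3 g

n(Fe) = 53.2 / 55.85 = 0.9526 mol.
Since Fe²⁺ + 2 e⁻ → Fe, n(e⁻) passed = 2 × 0.9526 = 1.905 mol.
Cells in series carry the same charge, so the same 1.905 mol of electrons passes through cell 2.
Zn²⁺ + 2 e⁻ → Zn, so n(Zn) = 1.905 / 2 = 0.9526 mol.
m(Zn) = 0.9526 × 65.38 = 62.3 g.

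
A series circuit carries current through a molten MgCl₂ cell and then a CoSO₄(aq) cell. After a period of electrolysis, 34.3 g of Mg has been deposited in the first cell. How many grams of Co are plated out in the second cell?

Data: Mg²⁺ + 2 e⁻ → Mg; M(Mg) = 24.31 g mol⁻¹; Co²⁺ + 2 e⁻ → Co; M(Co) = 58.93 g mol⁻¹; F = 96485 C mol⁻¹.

n(Mg) = 34.3 / 24.31 = 1.411 mol.
Since Mg²⁺ + 2 e⁻ → Mg, n(e⁻) passed = 2 × 1.411 = 2.822 mol.
Cells in series carry the same charge, so the same 2.822 mol of electrons passes through cell 2.
Co²⁺ + 2 e⁻ → Co, so n(Co) = 2.822 / 2 = 1.411 mol.
m(Co) = 1.411 × 58.93 = 83.1 g.

83.1 g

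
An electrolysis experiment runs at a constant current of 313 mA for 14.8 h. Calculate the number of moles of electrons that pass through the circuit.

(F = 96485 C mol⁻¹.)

Q = I·t = 0.3130 A × 53280 s = 16680 C.
n(e⁻) = Q/F = 16680 / 96485 = 0.173 mol.

0.173 mol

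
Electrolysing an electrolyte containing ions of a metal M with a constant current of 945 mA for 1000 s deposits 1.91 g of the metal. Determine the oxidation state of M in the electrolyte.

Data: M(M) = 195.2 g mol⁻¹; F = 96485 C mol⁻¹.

Q = I·t = 0.9450 A × 1000.0 s = 945.0 C, so n(e⁻) = 945.0/96485 = 0.009794 mol.
n(M) deposited = 1.91 / 195.2 = 0.009785 mol.
Electrons per atom = n(e⁻)/n(M) = 0.009794 / 0.009785 = 1.00 ≈ 1, so the ion is M⁺.

+1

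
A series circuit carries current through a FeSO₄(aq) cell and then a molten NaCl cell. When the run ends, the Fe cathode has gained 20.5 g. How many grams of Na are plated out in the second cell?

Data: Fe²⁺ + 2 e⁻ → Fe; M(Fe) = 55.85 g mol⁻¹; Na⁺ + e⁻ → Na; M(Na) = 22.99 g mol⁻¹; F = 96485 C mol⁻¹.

16.9 g

n(Fe) = 20.5 / 55.85 = 0.3671 mol.
Since Fe²⁺ + 2 e⁻ → Fe, n(e⁻) passed = 2 × 0.3671 = 0.7341 mol.
Cells in series carry the same charge, so the same 0.7341 mol of electrons passes through cell 2.
Na⁺ + e⁻ → Na, so n(Na) = 0.7341 / 1 = 0.7341 mol.
m(Na) = 0.7341 × 22.99 = 16.9 g.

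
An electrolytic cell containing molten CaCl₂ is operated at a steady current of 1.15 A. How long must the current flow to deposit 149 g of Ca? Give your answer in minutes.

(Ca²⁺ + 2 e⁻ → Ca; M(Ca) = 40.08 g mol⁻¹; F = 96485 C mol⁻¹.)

10400 min

n(Ca) = m/M = 149 / 40.08 = 3.718 mol.
Each Ca atom requires 2 electrons, so n(e⁻) = 2 × 3.718 = 7.435 mol.
Q = n(e⁻)·F = 7.435 × 96485 = 717400 C.
t = Q/I = 717400 / 1.150 A = 623800 s = 10400 min.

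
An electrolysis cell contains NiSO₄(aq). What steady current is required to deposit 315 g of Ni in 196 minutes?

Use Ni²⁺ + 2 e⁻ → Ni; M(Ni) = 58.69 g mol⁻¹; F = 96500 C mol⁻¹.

n(Ni) = 315 / 58.69 = 5.367 mol.
n(e⁻) = 2 × 5.367 = 10.73 mol.
Q = n(e⁻)·F = 10.73 × 96500 = 1036000 C.
I = Q/t = 1036000 / 11760 s = 88.1 A.

88.1 A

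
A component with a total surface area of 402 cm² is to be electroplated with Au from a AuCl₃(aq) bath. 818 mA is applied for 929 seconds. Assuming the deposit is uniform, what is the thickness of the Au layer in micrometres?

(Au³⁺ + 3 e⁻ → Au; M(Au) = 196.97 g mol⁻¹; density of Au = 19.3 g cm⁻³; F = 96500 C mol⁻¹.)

Q = I·t = 0.8180 × 929.00 = 759.9 C; n(e⁻) = 0.007875 mol.
n(Au) = n(e⁻)/3 = 0.002625 mol, so m = 0.002625 × 196.97 = 0.5170 g.
Volume = m/ρ = 0.5170 / 19.3 = 0.02679 cm³.
Thickness = V/A = 0.02679 / 402 = 6.66 × 10⁻⁵ cm = 0.666 μm.

0.666 μm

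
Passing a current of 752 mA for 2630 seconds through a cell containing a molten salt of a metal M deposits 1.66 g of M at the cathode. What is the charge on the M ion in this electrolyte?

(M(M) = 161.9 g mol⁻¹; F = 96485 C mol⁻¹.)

+2

Q = I·t = 0.7520 A × 2630.0 s = 1978 C, so n(e⁻) = 1978/96485 = 0.02050 mol.
n(M) deposited = 1.66 / 161.9 = 0.01025 mol.
Electrons per atom = n(e⁻)/n(M) = 0.02050 / 0.01025 = 2.00 ≈ 2, so the ion is M²⁺.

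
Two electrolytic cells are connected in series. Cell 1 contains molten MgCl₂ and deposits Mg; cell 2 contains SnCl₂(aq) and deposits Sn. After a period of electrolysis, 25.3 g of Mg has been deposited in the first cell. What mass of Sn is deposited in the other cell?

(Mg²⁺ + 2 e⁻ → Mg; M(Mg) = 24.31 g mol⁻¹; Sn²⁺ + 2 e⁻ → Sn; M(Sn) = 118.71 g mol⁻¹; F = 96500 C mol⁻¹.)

n(Mg) = 25.3 / 24.31 = 1.041 mol.
Since Mg²⁺ + 2 e⁻ → Mg, n(e⁻) passed = 2 × 1.041 = 2.081 mol.
Cells in series carry the same charge, so the same 2.081 mol of electrons passes through cell 2.
Sn²⁺ + 2 e⁻ → Sn, so n(Sn) = 2.081 / 2 = 1.041 mol.
m(Sn) = 1.041 × 118.71 = 124 g.

124 g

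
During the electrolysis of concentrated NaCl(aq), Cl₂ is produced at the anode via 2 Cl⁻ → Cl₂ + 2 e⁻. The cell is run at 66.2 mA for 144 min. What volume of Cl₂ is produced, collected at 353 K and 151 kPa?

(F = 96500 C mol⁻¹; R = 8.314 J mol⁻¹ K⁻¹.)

0.0576 L

Q = I·t = 0.06620 A × 8640.0 s = 572.0 C.
n(e⁻) = Q/F = 572.0 / 96500 = 0.005927 mol.
2 electrons are transferred per Cl₂ molecule, so n(Cl₂) = 0.005927 / 2 = 0.002964 mol.
V = nRT/P = (0.002964 × 8.314 × 353) / (151 × 10³ Pa) = 5.76 × 10⁻⁵ m³ = 0.0576 L.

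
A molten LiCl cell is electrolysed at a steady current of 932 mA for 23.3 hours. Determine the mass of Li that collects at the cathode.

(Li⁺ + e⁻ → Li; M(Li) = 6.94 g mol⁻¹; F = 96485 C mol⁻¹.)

5.62 g

Q = I·t = 0.9320 A × 83880 s = 78180 C.
n(e⁻) = Q/F = 78180 / 96485 = 0.8102 mol.
Li⁺ + e⁻ → Li, so n(Li) = n(e⁻)/1 = 0.8102 mol.
m = n·M = 0.8102 × 6.94 = 5.62 g.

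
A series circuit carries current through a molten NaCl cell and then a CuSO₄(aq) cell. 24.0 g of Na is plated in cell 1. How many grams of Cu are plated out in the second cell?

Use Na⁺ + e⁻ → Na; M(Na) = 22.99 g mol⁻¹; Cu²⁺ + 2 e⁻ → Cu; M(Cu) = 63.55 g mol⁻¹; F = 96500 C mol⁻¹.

n(Na) = 24.0 / 22.99 = 1.044 mol.
Since Na⁺ + e⁻ → Na, n(e⁻) passed = 1 × 1.044 = 1.044 mol.
Cells in series carry the same charge, so the same 1.044 mol of electrons passes through cell 2.
Cu²⁺ + 2 e⁻ → Cu, so n(Cu) = 1.044 / 2 = 0.5220 mol.
m(Cu) = 0.5220 × 63.55 = 33.2 g.

33.2 g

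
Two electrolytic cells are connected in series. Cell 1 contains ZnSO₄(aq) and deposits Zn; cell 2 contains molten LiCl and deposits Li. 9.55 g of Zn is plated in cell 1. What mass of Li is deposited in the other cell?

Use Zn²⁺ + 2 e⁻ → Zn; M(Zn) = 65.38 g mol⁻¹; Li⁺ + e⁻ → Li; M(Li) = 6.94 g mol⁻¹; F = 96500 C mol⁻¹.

2.03 g

n(Zn) = 9.55 / 65.38 = 0.1461 mol.
Since Zn²⁺ + 2 e⁻ → Zn, n(e⁻) passed = 2 × 0.1461 = 0.2921 mol.
Cells in series carry the same charge, so the same 0.2921 mol of electrons passes through cell 2.
Li⁺ + e⁻ → Li, so n(Li) = 0.2921 / 1 = 0.2921 mol.
m(Li) = 0.2921 × 6.94 = 2.03 g.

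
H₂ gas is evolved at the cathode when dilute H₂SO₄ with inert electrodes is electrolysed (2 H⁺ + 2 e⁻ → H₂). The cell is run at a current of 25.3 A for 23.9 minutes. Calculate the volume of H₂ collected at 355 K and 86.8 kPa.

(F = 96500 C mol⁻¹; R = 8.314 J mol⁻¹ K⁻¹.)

Q = I·t = 25.30 A × 1434.0 s = 36280 C.
n(e⁻) = Q/F = 36280 / 96500 = 0.3760 mol.
2 electrons are transferred per H₂ molecule, so n(H₂) = 0.3760 / 2 = 0.1880 mol.
V = nRT/P = (0.1880 × 8.314 × 355) / (86.8 × 10³ Pa) = 0.00639 m³ = 6.39 L.

6.39 L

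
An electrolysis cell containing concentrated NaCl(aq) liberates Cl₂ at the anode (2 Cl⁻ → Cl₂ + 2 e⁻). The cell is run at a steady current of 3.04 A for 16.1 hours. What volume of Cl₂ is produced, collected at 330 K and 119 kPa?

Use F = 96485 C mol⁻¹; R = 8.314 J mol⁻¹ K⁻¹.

21.1 L

Q = I·t = 3.040 A × 57960 s = 176200 C.
n(e⁻) = Q/F = 176200 / 96485 = 1.826 mol.
2 electrons are transferred per Cl₂ molecule, so n(Cl₂) = 1.826 / 2 = 0.9131 mol.
V = nRT/P = (0.9131 × 8.314 × 330) / (119 × 10³ Pa) = 0.0211 m³ = 21.1 L.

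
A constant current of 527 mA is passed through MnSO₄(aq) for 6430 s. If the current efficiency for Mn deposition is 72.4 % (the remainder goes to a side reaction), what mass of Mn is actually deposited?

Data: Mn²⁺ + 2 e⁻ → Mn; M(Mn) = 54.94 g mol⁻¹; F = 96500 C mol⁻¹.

0.698 g

Q = I·t = 0.5270 × 6430.0 = 3389 C.
n(e⁻) = 3389/96500 = 0.03512 mol; theoretically n(Mn) = 0.03512/2 = 0.01756 mol, m_theo = 0.9646 g.
At 72.4 % efficiency, m_actual = 0.724 × 0.9646 = 0.698 g.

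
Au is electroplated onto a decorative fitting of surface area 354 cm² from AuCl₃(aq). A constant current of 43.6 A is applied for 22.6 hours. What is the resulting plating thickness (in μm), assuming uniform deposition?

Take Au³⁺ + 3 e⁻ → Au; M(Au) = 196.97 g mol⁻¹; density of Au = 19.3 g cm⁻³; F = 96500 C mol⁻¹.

Q = I·t = 43.60 × 81360 = 3547000 C; n(e⁻) = 36.76 mol.
n(Au) = n(e⁻)/3 = 12.25 mol, so m = 12.25 × 196.97 = 2414 g.
Volume = m/ρ = 2414 / 19.3 = 125.1 cm³.
Thickness = V/A = 125.1 / 354 = 0.353 cm = 3530 μm.

3530 μm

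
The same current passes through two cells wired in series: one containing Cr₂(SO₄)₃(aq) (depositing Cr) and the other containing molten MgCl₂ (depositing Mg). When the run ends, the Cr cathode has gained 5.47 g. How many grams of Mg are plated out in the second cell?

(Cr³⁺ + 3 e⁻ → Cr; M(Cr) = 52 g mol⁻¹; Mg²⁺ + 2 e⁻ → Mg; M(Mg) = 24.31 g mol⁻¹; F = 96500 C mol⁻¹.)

3.84 g

n(Cr) = 5.47 / 52 = 0.1052 mol.
Since Cr³⁺ + 3 e⁻ → Cr, n(e⁻) passed = 3 × 0.1052 = 0.3156 mol.
Cells in series carry the same charge, so the same 0.3156 mol of electrons passes through cell 2.
Mg²⁺ + 2 e⁻ → Mg, so n(Mg) = 0.3156 / 2 = 0.1578 mol.
m(Mg) = 0.1578 × 24.31 = 3.84 g.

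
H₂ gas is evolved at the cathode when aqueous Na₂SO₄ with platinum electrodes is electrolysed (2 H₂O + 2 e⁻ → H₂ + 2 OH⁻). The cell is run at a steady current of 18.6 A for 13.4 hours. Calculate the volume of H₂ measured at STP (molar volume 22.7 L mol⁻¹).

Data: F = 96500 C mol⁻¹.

106 L

Q = I·t = 18.60 A × 48240 s = 897300 C.
n(e⁻) = Q/F = 897300 / 96500 = 9.298 mol.
2 electrons are transferred per H₂ molecule, so n(H₂) = 9.298 / 2 = 4.649 mol.
V = n × V_m = 4.649 × 22.7 = 106 L.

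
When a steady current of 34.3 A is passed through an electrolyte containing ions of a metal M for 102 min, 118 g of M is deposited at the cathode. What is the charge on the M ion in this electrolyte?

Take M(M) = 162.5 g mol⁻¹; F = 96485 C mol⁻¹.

Q = I·t = 34.30 A × 6120.0 s = 209900 C, so n(e⁻) = 209900/96485 = 2.176 mol.
n(M) deposited = 118 / 162.5 = 0.7262 mol.
Electrons per atom = n(e⁻)/n(M) = 2.176 / 0.7262 = 3.00 ≈ 3, so the ion is M³⁺.

+3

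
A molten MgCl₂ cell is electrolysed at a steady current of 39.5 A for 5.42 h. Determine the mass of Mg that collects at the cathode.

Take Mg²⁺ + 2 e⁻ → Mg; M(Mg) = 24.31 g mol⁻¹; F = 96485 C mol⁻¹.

Q = I·t = 39.50 A × 19512 s = 770700 C.
n(e⁻) = Q/F = 770700 / 96485 = 7.988 mol.
Mg²⁺ + 2 e⁻ → Mg, so n(Mg) = n(e⁻)/2 = 3.994 mol.
m = n·M = 3.994 × 24.31 = 97.1 g.

97.1 g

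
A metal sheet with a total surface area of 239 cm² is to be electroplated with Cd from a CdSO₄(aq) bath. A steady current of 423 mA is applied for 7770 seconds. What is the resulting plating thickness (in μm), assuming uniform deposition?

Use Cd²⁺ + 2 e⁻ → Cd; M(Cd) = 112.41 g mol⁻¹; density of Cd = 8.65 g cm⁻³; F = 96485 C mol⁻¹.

Q = I·t = 0.4230 × 7770.0 = 3287 C; n(e⁻) = 0.03406 mol.
n(Cd) = n(e⁻)/2 = 0.01703 mol, so m = 0.01703 × 112.41 = 1.915 g.
Volume = m/ρ = 1.915 / 8.65 = 0.2213 cm³.
Thickness = V/A = 0.2213 / 239 = 9.26 × 10⁻⁴ cm = 9.26 μm.

9.26 μm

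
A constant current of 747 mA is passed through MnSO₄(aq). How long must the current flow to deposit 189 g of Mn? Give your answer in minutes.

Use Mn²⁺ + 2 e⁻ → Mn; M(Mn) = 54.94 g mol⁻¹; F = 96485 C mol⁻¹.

14800 min

n(Mn) = m/M = 189 / 54.94 = 3.440 mol.
Each Mn atom requires 2 electrons, so n(e⁻) = 2 × 3.440 = 6.880 mol.
Q = n(e⁻)·F = 6.880 × 96485 = 663800 C.
t = Q/I = 663800 / 0.7470 A = 888700 s = 14800 min.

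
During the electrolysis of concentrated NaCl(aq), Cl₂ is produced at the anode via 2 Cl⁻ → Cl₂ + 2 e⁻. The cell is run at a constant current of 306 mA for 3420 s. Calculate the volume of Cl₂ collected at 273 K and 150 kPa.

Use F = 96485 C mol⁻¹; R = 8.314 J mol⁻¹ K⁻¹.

0.0821 L

Q = I·t = 0.3060 A × 3420.0 s = 1047 C.
n(e⁻) = Q/F = 1047 / 96485 = 0.01085 mol.
2 electrons are transferred per Cl₂ molecule, so n(Cl₂) = 0.01085 / 2 = 0.005423 mol.
V = nRT/P = (0.005423 × 8.314 × 273) / (150 × 10³ Pa) = 8.21 × 10⁻⁵ m³ = 0.0821 L.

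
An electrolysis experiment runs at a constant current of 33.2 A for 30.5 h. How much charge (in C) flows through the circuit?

3.65 × 10⁶ C

Q = I·t = 33.20 A × 109800 s = 3.65 × 10⁶ C.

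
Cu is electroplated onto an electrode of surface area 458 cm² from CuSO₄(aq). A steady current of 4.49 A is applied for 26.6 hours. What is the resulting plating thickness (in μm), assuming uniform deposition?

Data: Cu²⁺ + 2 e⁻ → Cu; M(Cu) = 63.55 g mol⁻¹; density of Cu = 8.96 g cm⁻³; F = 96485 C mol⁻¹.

Q = I·t = 4.490 × 95760 = 430000 C; n(e⁻) = 4.456 mol.
n(Cu) = n(e⁻)/2 = 2.228 mol, so m = 2.228 × 63.55 = 141.6 g.
Volume = m/ρ = 141.6 / 8.96 = 15.80 cm³.
Thickness = V/A = 15.80 / 458 = 0.0345 cm = 345 μm.

345 μm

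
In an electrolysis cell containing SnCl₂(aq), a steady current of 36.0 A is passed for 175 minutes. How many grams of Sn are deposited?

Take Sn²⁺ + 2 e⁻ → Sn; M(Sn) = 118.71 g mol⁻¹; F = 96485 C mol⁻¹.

Q = I·t = 36.00 A × 10500 s = 378000 C.
n(e⁻) = Q/F = 378000 / 96485 = 3.918 mol.
Sn²⁺ + 2 e⁻ → Sn, so n(Sn) = n(e⁻)/2 = 1.959 mol.
m = n·M = 1.959 × 118.71 = 233 g.

233 g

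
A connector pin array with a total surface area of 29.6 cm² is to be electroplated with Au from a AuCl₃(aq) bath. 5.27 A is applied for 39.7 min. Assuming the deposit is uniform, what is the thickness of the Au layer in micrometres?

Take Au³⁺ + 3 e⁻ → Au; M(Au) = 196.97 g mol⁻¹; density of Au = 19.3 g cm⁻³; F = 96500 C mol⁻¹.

Q = I·t = 5.270 × 2382.0 = 12550 C; n(e⁻) = 0.1301 mol.
n(Au) = n(e⁻)/3 = 0.04336 mol, so m = 0.04336 × 196.97 = 8.541 g.
Volume = m/ρ = 8.541 / 19.3 = 0.4425 cm³.
Thickness = V/A = 0.4425 / 29.6 = 0.0150 cm = 150 μm.

150 μm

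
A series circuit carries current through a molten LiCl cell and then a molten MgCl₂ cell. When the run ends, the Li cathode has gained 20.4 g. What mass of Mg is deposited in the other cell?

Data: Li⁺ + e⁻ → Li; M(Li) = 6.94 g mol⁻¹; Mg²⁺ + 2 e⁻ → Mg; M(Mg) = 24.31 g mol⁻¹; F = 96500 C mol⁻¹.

35.7 g

n(Li) = 20.4 / 6.94 = 2.939 mol.
Since Li⁺ + e⁻ → Li, n(e⁻) passed = 1 × 2.939 = 2.939 mol.
Cells in series carry the same charge, so the same 2.939 mol of electrons passes through cell 2.
Mg²⁺ + 2 e⁻ → Mg, so n(Mg) = 2.939 / 2 = 1.470 mol.
m(Mg) = 1.470 × 24.31 = 35.7 g.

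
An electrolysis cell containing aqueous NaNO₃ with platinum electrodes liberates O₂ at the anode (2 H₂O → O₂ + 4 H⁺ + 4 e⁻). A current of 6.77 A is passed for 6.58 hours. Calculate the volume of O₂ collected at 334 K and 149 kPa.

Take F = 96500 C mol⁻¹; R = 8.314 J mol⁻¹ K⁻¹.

Q = I·t = 6.770 A × 23688 s = 160400 C.
n(e⁻) = Q/F = 160400 / 96500 = 1.662 mol.
4 electrons are transferred per O₂ molecule, so n(O₂) = 1.662 / 4 = 0.4155 mol.
V = nRT/P = (0.4155 × 8.314 × 334) / (149 × 10³ Pa) = 0.00774 m³ = 7.74 L.

7.74 L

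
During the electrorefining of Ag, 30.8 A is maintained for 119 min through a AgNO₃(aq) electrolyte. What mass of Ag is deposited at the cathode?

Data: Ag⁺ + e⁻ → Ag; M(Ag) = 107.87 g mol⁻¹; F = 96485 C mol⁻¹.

Q = I·t = 30.80 A × 7140.0 s = 219900 C.
n(e⁻) = Q/F = 219900 / 96485 = 2.279 mol.
Ag⁺ + e⁻ → Ag, so n(Ag) = n(e⁻)/1 = 2.279 mol.
m = n·M = 2.279 × 107.87 = 246 g.

246 g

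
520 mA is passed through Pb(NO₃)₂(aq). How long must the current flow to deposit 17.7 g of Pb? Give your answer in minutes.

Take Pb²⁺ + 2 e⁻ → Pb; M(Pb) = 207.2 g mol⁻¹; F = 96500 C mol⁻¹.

n(Pb) = m/M = 17.7 / 207.2 = 0.08542 mol.
Each Pb atom requires 2 electrons, so n(e⁻) = 2 × 0.08542 = 0.1708 mol.
Q = n(e⁻)·F = 0.1708 × 96500 = 16490 C.
t = Q/I = 16490 / 0.5200 A = 31710 s = 528 min.

528 min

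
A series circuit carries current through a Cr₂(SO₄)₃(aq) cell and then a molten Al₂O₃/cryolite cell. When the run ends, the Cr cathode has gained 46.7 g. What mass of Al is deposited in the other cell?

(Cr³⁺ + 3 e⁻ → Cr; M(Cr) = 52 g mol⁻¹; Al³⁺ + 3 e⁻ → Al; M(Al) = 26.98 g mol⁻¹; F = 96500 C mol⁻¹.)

24.2 g

n(Cr) = 46.7 / 52 = 0.8981 mol.
Since Cr³⁺ + 3 e⁻ → Cr, n(e⁻) passed = 3 × 0.8981 = 2.694 mol.
Cells in series carry the same charge, so the same 2.694 mol of electrons passes through cell 2.
Al³⁺ + 3 e⁻ → Al, so n(Al) = 2.694 / 3 = 0.8981 mol.
m(Al) = 0.8981 × 26.98 = 24.2 g.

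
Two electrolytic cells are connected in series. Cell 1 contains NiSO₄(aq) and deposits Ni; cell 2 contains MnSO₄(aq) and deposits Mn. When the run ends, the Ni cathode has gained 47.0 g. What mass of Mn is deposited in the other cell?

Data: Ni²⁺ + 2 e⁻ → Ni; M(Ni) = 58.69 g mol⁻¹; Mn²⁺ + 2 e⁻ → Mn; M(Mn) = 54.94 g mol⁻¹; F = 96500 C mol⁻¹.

n(Ni) = 47.0 / 58.69 = 0.8008 mol.
Since Ni²⁺ + 2 e⁻ → Ni, n(e⁻) passed = 2 × 0.8008 = 1.602 mol.
Cells in series carry the same charge, so the same 1.602 mol of electrons passes through cell 2.
Mn²⁺ + 2 e⁻ → Mn, so n(Mn) = 1.602 / 2 = 0.8008 mol.
m(Mn) = 0.8008 × 54.94 = 44.0 g.

44.0 g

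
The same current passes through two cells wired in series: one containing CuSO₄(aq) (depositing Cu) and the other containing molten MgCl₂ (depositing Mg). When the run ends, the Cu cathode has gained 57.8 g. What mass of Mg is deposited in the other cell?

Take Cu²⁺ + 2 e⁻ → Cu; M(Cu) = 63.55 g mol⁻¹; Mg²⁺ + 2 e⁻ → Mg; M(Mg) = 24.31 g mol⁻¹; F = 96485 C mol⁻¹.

22.1 g

n(Cu) = 57.8 / 63.55 = 0.9095 mol.
Since Cu²⁺ + 2 e⁻ → Cu, n(e⁻) passed = 2 × 0.9095 = 1.819 mol.
Cells in series carry the same charge, so the same 1.819 mol of electrons passes through cell 2.
Mg²⁺ + 2 e⁻ → Mg, so n(Mg) = 1.819 / 2 = 0.9095 mol.
m(Mg) = 0.9095 × 24.31 = 22.1 g.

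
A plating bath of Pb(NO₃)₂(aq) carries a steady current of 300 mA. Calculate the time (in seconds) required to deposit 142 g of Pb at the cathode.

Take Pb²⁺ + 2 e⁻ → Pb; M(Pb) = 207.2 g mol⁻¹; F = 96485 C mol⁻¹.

n(Pb) = m/M = 142 / 207.2 = 0.6853 mol.
Each Pb atom requires 2 electrons, so n(e⁻) = 2 × 0.6853 = 1.371 mol.
Q = n(e⁻)·F = 1.371 × 96485 = 132200 C.
t = Q/I = 132200 / 0.3000 A = 440800 s.

4.41 × 10⁵ s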